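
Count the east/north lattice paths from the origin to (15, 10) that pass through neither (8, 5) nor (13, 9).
Number of paths = 1243682

Inclusion–exclusion. Total paths: C(25, 15) = 3268760. Through P₁: C(13, 8)·C(12, 7) = 1019304. Through P₂: C(22, 13)·C(3, 2) = 1492260. Since P₁ is strictly southwest of P₂, a monotone path through both must visit P₁ then P₂; paths through both = C(13, 8)·C(9, 5)·C(3, 2) = 486486. Avoid both = 3268760 − 1019304 − 1492260 + 486486 = 1243682.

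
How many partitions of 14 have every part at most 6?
p(14, parts ≤ 6) = 90

Partitions of 14 with all parts ≤ 6: 6+6+2, 6+6+1+1, 6+5+3, 6+5+2+1, 6+5+1+1+1, 6+4+4, 6+4+3+1, 6+4+2+2, 6+4+2+1+1, 6+4+1+1+1+1, 6+3+3+2, 6+3+3+1+1, 6+3+2+2+1, 6+3+2+1+1+1, 6+3+1+1+1+1+1, 6+2+2+2+2, 6+2+2+2+1+1, 6+2+2+1+1+1+1, 6+2+1+1+1+1+1+1, 6+1+1+1+1+1+1+1+1, 5+5+4, 5+5+3+1, 5+5+2+2, 5+5+2+1+1, 5+5+1+1+1+1, 5+4+4+1, 5+4+3+2, 5+4+3+1+1, 5+4+2+2+1, 5+4+2+1+1+1, … (90 total). Count = 90.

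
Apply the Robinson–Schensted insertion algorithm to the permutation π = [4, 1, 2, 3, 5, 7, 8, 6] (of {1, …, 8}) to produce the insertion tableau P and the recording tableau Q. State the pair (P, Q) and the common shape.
P = [1, 2, 3, 5, 6, 8] / [4, 7];  Q = [1, 3, 4, 5, 6, 7] / [2, 8];  common shape = (6, 2)

Row-insert the values π_1, π_2, … into P one at a time, bumping the leftmost entry strictly greater than the inserted value down to the next row. The recording tableau Q records, in position (i, j), the step at which that cell was added to P.
  Insert 4 (step 1): P = [4];  Q = [1]
  Insert 1 (step 2): P = [1] / [4];  Q = [1] / [2]
  Insert 2 (step 3): P = [1, 2] / [4];  Q = [1, 3] / [2]
  Insert 3 (step 4): P = [1, 2, 3] / [4];  Q = [1, 3, 4] / [2]
  Insert 5 (step 5): P = [1, 2, 3, 5] / [4];  Q = [1, 3, 4, 5] / [2]
  Insert 7 (step 6): P = [1, 2, 3, 5, 7] / [4];  Q = [1, 3, 4, 5, 6] / [2]
  Insert 8 (step 7): P = [1, 2, 3, 5, 7, 8] / [4];  Q = [1, 3, 4, 5, 6, 7] / [2]
  Insert 6 (step 8): P = [1, 2, 3, 5, 6, 8] / [4, 7];  Q = [1, 3, 4, 5, 6, 7] / [2, 8]
Final shape: (6, 2).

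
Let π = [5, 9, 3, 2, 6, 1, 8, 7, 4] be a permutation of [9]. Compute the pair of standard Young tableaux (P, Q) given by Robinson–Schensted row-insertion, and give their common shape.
P = [1, 4, 7] / [2, 6] / [3, 8] / [5, 9];  Q = [1, 2, 7] / [3, 5] / [4, 8] / [6, 9];  common shape = (3, 2, 2, 2)

Row-insert the values π_1, π_2, … into P one at a time, bumping the leftmost entry strictly greater than the inserted value down to the next row. The recording tableau Q records, in position (i, j), the step at which that cell was added to P.
  Insert 5 (step 1): P = [5];  Q = [1]
  Insert 9 (step 2): P = [5, 9];  Q = [1, 2]
  Insert 3 (step 3): P = [3, 9] / [5];  Q = [1, 2] / [3]
  Insert 2 (step 4): P = [2, 9] / [3] / [5];  Q = [1, 2] / [3] / [4]
  Insert 6 (step 5): P = [2, 6] / [3, 9] / [5];  Q = [1, 2] / [3, 5] / [4]
  Insert 1 (step 6): P = [1, 6] / [2, 9] / [3] / [5];  Q = [1, 2] / [3, 5] / [4] / [6]
  Insert 8 (step 7): P = [1, 6, 8] / [2, 9] / [3] / [5];  Q = [1, 2, 7] / [3, 5] / [4] / [6]
  Insert 7 (step 8): P = [1, 6, 7] / [2, 8] / [3, 9] / [5];  Q = [1, 2, 7] / [3, 5] / [4, 8] / [6]
  Insert 4 (step 9): P = [1, 4, 7] / [2, 6] / [3, 8] / [5, 9];  Q = [1, 2, 7] / [3, 5] / [4, 8] / [6, 9]
Final shape: (3, 2, 2, 2).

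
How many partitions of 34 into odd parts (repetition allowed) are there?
p_odd(34) = 512

Enumerate partitions using only odd parts via the recurrence o(n, m) = o(n, m−2) + o(n−m, m) over odd m, starting from the largest odd part ≤ n. This gives p_odd(34) = 512. (Euler's theorem: equals the count of distinct-part partitions.)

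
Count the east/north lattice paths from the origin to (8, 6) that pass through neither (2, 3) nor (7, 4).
Number of paths = 1353

Inclusion–exclusion. Total paths: C(14, 8) = 3003. Through P₁: C(5, 2)·C(9, 6) = 840. Through P₂: C(11, 7)·C(3, 1) = 990. Since P₁ is strictly southwest of P₂, a monotone path through both must visit P₁ then P₂; paths through both = C(5, 2)·C(6, 5)·C(3, 1) = 180. Avoid both = 3003 − 840 − 990 + 180 = 1353.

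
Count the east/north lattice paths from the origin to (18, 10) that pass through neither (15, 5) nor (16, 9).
Number of paths = 6358521

Inclusion–exclusion. Total paths: C(28, 18) = 13123110. Through P₁: C(20, 15)·C(8, 3) = 868224. Through P₂: C(25, 16)·C(3, 2) = 6128925. Since P₁ is strictly southwest of P₂, a monotone path through both must visit P₁ then P₂; paths through both = C(20, 15)·C(5, 1)·C(3, 2) = 232560. Avoid both = 13123110 − 868224 − 6128925 + 232560 = 6358521.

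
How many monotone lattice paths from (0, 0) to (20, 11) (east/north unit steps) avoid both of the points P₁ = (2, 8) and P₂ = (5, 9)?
Number of paths = 84364673

Inclusion–exclusion. Total paths: C(31, 20) = 84672315. Through P₁: C(10, 2)·C(21, 18) = 59850. Through P₂: C(14, 5)·C(17, 15) = 272272. Since P₁ is strictly southwest of P₂, a monotone path through both must visit P₁ then P₂; paths through both = C(10, 2)·C(4, 3)·C(17, 15) = 24480. Avoid both = 84672315 − 59850 − 272272 + 24480 = 84364673.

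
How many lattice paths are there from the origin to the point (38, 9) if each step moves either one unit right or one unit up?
Number of paths = 1362649145

A monotone lattice path from (0, 0) to (38, 9) consists of 38 east steps and 9 north steps in some order, so it is determined by which 38 of the 47 steps are east. The count is C(47, 38) = 1362649145.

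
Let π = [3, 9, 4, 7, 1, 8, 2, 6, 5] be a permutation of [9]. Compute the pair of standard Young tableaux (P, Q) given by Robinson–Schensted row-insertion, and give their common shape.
P = [1, 2, 5, 8] / [3, 4, 6] / [7] / [9];  Q = [1, 2, 4, 6] / [3, 7, 8] / [5] / [9];  common shape = (4, 3, 1, 1)

Row-insert the values π_1, π_2, … into P one at a time, bumping the leftmost entry strictly greater than the inserted value down to the next row. The recording tableau Q records, in position (i, j), the step at which that cell was added to P.
  Insert 3 (step 1): P = [3];  Q = [1]
  Insert 9 (step 2): P = [3, 9];  Q = [1, 2]
  Insert 4 (step 3): P = [3, 4] / [9];  Q = [1, 2] / [3]
  Insert 7 (step 4): P = [3, 4, 7] / [9];  Q = [1, 2, 4] / [3]
  Insert 1 (step 5): P = [1, 4, 7] / [3] / [9];  Q = [1, 2, 4] / [3] / [5]
  Insert 8 (step 6): P = [1, 4, 7, 8] / [3] / [9];  Q = [1, 2, 4, 6] / [3] / [5]
  Insert 2 (step 7): P = [1, 2, 7, 8] / [3, 4] / [9];  Q = [1, 2, 4, 6] / [3, 7] / [5]
  Insert 6 (step 8): P = [1, 2, 6, 8] / [3, 4, 7] / [9];  Q = [1, 2, 4, 6] / [3, 7, 8] / [5]
  Insert 5 (step 9): P = [1, 2, 5, 8] / [3, 4, 6] / [7] / [9];  Q = [1, 2, 4, 6] / [3, 7, 8] / [5] / [9]
Final shape: (4, 3, 1, 1).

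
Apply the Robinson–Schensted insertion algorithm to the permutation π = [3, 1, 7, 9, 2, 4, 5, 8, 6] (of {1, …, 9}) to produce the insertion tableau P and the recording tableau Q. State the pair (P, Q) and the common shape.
P = [1, 2, 4, 5, 6] / [3, 7, 8] / [9];  Q = [1, 3, 4, 7, 8] / [2, 5, 6] / [9];  common shape = (5, 3, 1)

Row-insert the values π_1, π_2, … into P one at a time, bumping the leftmost entry strictly greater than the inserted value down to the next row. The recording tableau Q records, in position (i, j), the step at which that cell was added to P.
  Insert 3 (step 1): P = [3];  Q = [1]
  Insert 1 (step 2): P = [1] / [3];  Q = [1] / [2]
  Insert 7 (step 3): P = [1, 7] / [3];  Q = [1, 3] / [2]
  Insert 9 (step 4): P = [1, 7, 9] / [3];  Q = [1, 3, 4] / [2]
  Insert 2 (step 5): P = [1, 2, 9] / [3, 7];  Q = [1, 3, 4] / [2, 5]
  Insert 4 (step 6): P = [1, 2, 4] / [3, 7, 9];  Q = [1, 3, 4] / [2, 5, 6]
  Insert 5 (step 7): P = [1, 2, 4, 5] / [3, 7, 9];  Q = [1, 3, 4, 7] / [2, 5, 6]
  Insert 8 (step 8): P = [1, 2, 4, 5, 8] / [3, 7, 9];  Q = [1, 3, 4, 7, 8] / [2, 5, 6]
  Insert 6 (step 9): P = [1, 2, 4, 5, 6] / [3, 7, 8] / [9];  Q = [1, 3, 4, 7, 8] / [2, 5, 6] / [9]
Final shape: (5, 3, 1).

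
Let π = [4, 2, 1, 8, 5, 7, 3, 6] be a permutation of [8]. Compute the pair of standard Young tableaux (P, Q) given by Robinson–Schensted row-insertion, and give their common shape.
P = [1, 3, 6] / [2, 5, 7] / [4, 8];  Q = [1, 4, 6] / [2, 5, 8] / [3, 7];  common shape = (3, 3, 2)

Row-insert the values π_1, π_2, … into P one at a time, bumping the leftmost entry strictly greater than the inserted value down to the next row. The recording tableau Q records, in position (i, j), the step at which that cell was added to P.
  Insert 4 (step 1): P = [4];  Q = [1]
  Insert 2 (step 2): P = [2] / [4];  Q = [1] / [2]
  Insert 1 (step 3): P = [1] / [2] / [4];  Q = [1] / [2] / [3]
  Insert 8 (step 4): P = [1, 8] / [2] / [4];  Q = [1, 4] / [2] / [3]
  Insert 5 (step 5): P = [1, 5] / [2, 8] / [4];  Q = [1, 4] / [2, 5] / [3]
  Insert 7 (step 6): P = [1, 5, 7] / [2, 8] / [4];  Q = [1, 4, 6] / [2, 5] / [3]
  Insert 3 (step 7): P = [1, 3, 7] / [2, 5] / [4, 8];  Q = [1, 4, 6] / [2, 5] / [3, 7]
  Insert 6 (step 8): P = [1, 3, 6] / [2, 5, 7] / [4, 8];  Q = [1, 4, 6] / [2, 5, 8] / [3, 7]
Final shape: (3, 3, 2).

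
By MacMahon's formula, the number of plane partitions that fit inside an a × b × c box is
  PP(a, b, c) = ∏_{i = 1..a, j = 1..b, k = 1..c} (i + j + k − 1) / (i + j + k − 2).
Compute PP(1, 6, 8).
PP(1, 6, 8) = 3003

Evaluate the triple product over i = 1..1, j = 1..6, k = 1..8. The factors are (2/1) · (3/2) · (4/3) · (5/4) · (6/5) · (7/6) · (8/7) · (9/8) · … (48 factors total). The numerators and denominators telescope so the product is an integer; carrying out the multiplication exactly gives PP(1, 6, 8) = 3003.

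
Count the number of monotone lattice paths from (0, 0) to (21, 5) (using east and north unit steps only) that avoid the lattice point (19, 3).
Number of paths = 56540

Total paths from (0, 0) to (21, 5): C(26, 21) = 65780. Paths through (19, 3): (paths (0, 0) → (19, 3)) × (paths (19, 3) → (21, 5)) = C(22, 19) · C(4, 2) = 1540 · 6 = 9240. Avoidance count = 65780 − 9240 = 56540.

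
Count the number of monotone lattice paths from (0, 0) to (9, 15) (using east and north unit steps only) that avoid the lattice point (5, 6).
Number of paths = 977174

Total paths from (0, 0) to (9, 15): C(24, 9) = 1307504. Paths through (5, 6): (paths (0, 0) → (5, 6)) × (paths (5, 6) → (9, 15)) = C(11, 5) · C(13, 4) = 462 · 715 = 330330. Avoidance count = 1307504 − 330330 = 977174.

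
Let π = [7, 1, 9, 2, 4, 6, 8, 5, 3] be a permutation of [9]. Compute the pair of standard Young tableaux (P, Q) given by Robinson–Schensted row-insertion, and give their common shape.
P = [1, 2, 3, 5, 8] / [4, 9] / [6] / [7];  Q = [1, 3, 5, 6, 7] / [2, 4] / [8] / [9];  common shape = (5, 2, 1, 1)

Row-insert the values π_1, π_2, … into P one at a time, bumping the leftmost entry strictly greater than the inserted value down to the next row. The recording tableau Q records, in position (i, j), the step at which that cell was added to P.
  Insert 7 (step 1): P = [7];  Q = [1]
  Insert 1 (step 2): P = [1] / [7];  Q = [1] / [2]
  Insert 9 (step 3): P = [1, 9] / [7];  Q = [1, 3] / [2]
  Insert 2 (step 4): P = [1, 2] / [7, 9];  Q = [1, 3] / [2, 4]
  Insert 4 (step 5): P = [1, 2, 4] / [7, 9];  Q = [1, 3, 5] / [2, 4]
  Insert 6 (step 6): P = [1, 2, 4, 6] / [7, 9];  Q = [1, 3, 5, 6] / [2, 4]
  Insert 8 (step 7): P = [1, 2, 4, 6, 8] / [7, 9];  Q = [1, 3, 5, 6, 7] / [2, 4]
  Insert 5 (step 8): P = [1, 2, 4, 5, 8] / [6, 9] / [7];  Q = [1, 3, 5, 6, 7] / [2, 4] / [8]
  Insert 3 (step 9): P = [1, 2, 3, 5, 8] / [4, 9] / [6] / [7];  Q = [1, 3, 5, 6, 7] / [2, 4] / [8] / [9]
Final shape: (5, 2, 1, 1).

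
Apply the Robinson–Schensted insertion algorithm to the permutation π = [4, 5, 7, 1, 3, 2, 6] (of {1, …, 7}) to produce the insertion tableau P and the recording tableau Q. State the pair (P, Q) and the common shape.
P = [1, 2, 6] / [3, 5, 7] / [4];  Q = [1, 2, 3] / [4, 5, 7] / [6];  common shape = (3, 3, 1)

Row-insert the values π_1, π_2, … into P one at a time, bumping the leftmost entry strictly greater than the inserted value down to the next row. The recording tableau Q records, in position (i, j), the step at which that cell was added to P.
  Insert 4 (step 1): P = [4];  Q = [1]
  Insert 5 (step 2): P = [4, 5];  Q = [1, 2]
  Insert 7 (step 3): P = [4, 5, 7];  Q = [1, 2, 3]
  Insert 1 (step 4): P = [1, 5, 7] / [4];  Q = [1, 2, 3] / [4]
  Insert 3 (step 5): P = [1, 3, 7] / [4, 5];  Q = [1, 2, 3] / [4, 5]
  Insert 2 (step 6): P = [1, 2, 7] / [3, 5] / [4];  Q = [1, 2, 3] / [4, 5] / [6]
  Insert 6 (step 7): P = [1, 2, 6] / [3, 5, 7] / [4];  Q = [1, 2, 3] / [4, 5, 7] / [6]
Final shape: (3, 3, 1).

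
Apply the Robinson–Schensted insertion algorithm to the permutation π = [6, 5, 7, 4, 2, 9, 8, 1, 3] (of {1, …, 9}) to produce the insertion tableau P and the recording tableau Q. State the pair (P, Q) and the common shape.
P = [1, 3, 8] / [2, 7] / [4, 9] / [5] / [6];  Q = [1, 3, 6] / [2, 7] / [4, 9] / [5] / [8];  common shape = (3, 2, 2, 1, 1)

Row-insert the values π_1, π_2, … into P one at a time, bumping the leftmost entry strictly greater than the inserted value down to the next row. The recording tableau Q records, in position (i, j), the step at which that cell was added to P.
  Insert 6 (step 1): P = [6];  Q = [1]
  Insert 5 (step 2): P = [5] / [6];  Q = [1] / [2]
  Insert 7 (step 3): P = [5, 7] / [6];  Q = [1, 3] / [2]
  Insert 4 (step 4): P = [4, 7] / [5] / [6];  Q = [1, 3] / [2] / [4]
  Insert 2 (step 5): P = [2, 7] / [4] / [5] / [6];  Q = [1, 3] / [2] / [4] / [5]
  Insert 9 (step 6): P = [2, 7, 9] / [4] / [5] / [6];  Q = [1, 3, 6] / [2] / [4] / [5]
  Insert 8 (step 7): P = [2, 7, 8] / [4, 9] / [5] / [6];  Q = [1, 3, 6] / [2, 7] / [4] / [5]
  Insert 1 (step 8): P = [1, 7, 8] / [2, 9] / [4] / [5] / [6];  Q = [1, 3, 6] / [2, 7] / [4] / [5] / [8]
  Insert 3 (step 9): P = [1, 3, 8] / [2, 7] / [4, 9] / [5] / [6];  Q = [1, 3, 6] / [2, 7] / [4, 9] / [5] / [8]
Final shape: (3, 2, 2, 1, 1).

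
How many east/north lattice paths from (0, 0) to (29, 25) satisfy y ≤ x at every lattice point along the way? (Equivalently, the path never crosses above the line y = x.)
Number of paths = 280531912316292

By the reflection principle (André's argument), the number of monotone paths to (29, 25) with n ≤ m that never go above y = x is C(54, 29) − C(54, 30) = 1683191473897752 − 1402659561581460 = 280531912316292.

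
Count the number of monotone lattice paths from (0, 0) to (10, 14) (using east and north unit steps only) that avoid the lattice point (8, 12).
Number of paths = 1205436

Total paths from (0, 0) to (10, 14): C(24, 10) = 1961256. Paths through (8, 12): (paths (0, 0) → (8, 12)) × (paths (8, 12) → (10, 14)) = C(20, 8) · C(4, 2) = 125970 · 6 = 755820. Avoidance count = 1961256 − 755820 = 1205436.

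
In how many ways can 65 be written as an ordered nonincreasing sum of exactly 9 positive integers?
p(65, 9 parts) = 88252

Partitions of n into exactly k parts are in bijection with partitions of n − k into at most k parts (subtract 1 from each part). So p(65, exactly 9) = p(56, parts ≤ 9). Computing via the recurrence p(m, j) = p(m, j−1) + p(m−j, j) gives 88252.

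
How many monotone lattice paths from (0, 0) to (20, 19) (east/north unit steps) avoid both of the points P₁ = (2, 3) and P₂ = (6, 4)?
Number of paths = 34474248510

Inclusion–exclusion. Total paths: C(39, 20) = 68923264410. Through P₁: C(5, 2)·C(34, 18) = 22039614300. Through P₂: C(10, 6)·C(29, 14) = 16287339600. Since P₁ is strictly southwest of P₂, a monotone path through both must visit P₁ then P₂; paths through both = C(5, 2)·C(5, 4)·C(29, 14) = 3877938000. Avoid both = 68923264410 − 22039614300 − 16287339600 + 3877938000 = 34474248510.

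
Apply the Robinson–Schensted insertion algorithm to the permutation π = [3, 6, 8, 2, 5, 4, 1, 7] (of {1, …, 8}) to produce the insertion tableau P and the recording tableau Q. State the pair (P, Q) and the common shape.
P = [1, 4, 7] / [2, 5, 8] / [3] / [6];  Q = [1, 2, 3] / [4, 5, 8] / [6] / [7];  common shape = (3, 3, 1, 1)

Row-insert the values π_1, π_2, … into P one at a time, bumping the leftmost entry strictly greater than the inserted value down to the next row. The recording tableau Q records, in position (i, j), the step at which that cell was added to P.
  Insert 3 (step 1): P = [3];  Q = [1]
  Insert 6 (step 2): P = [3, 6];  Q = [1, 2]
  Insert 8 (step 3): P = [3, 6, 8];  Q = [1, 2, 3]
  Insert 2 (step 4): P = [2, 6, 8] / [3];  Q = [1, 2, 3] / [4]
  Insert 5 (step 5): P = [2, 5, 8] / [3, 6];  Q = [1, 2, 3] / [4, 5]
  Insert 4 (step 6): P = [2, 4, 8] / [3, 5] / [6];  Q = [1, 2, 3] / [4, 5] / [6]
  Insert 1 (step 7): P = [1, 4, 8] / [2, 5] / [3] / [6];  Q = [1, 2, 3] / [4, 5] / [6] / [7]
  Insert 7 (step 8): P = [1, 4, 7] / [2, 5, 8] / [3] / [6];  Q = [1, 2, 3] / [4, 5, 8] / [6] / [7]
Final shape: (3, 3, 1, 1).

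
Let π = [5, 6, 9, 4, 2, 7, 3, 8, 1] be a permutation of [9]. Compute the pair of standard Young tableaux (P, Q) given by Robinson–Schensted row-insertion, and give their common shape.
P = [1, 3, 7, 8] / [2, 6] / [4, 9] / [5];  Q = [1, 2, 3, 8] / [4, 6] / [5, 7] / [9];  common shape = (4, 2, 2, 1)

Row-insert the values π_1, π_2, … into P one at a time, bumping the leftmost entry strictly greater than the inserted value down to the next row. The recording tableau Q records, in position (i, j), the step at which that cell was added to P.
  Insert 5 (step 1): P = [5];  Q = [1]
  Insert 6 (step 2): P = [5, 6];  Q = [1, 2]
  Insert 9 (step 3): P = [5, 6, 9];  Q = [1, 2, 3]
  Insert 4 (step 4): P = [4, 6, 9] / [5];  Q = [1, 2, 3] / [4]
  Insert 2 (step 5): P = [2, 6, 9] / [4] / [5];  Q = [1, 2, 3] / [4] / [5]
  Insert 7 (step 6): P = [2, 6, 7] / [4, 9] / [5];  Q = [1, 2, 3] / [4, 6] / [5]
  Insert 3 (step 7): P = [2, 3, 7] / [4, 6] / [5, 9];  Q = [1, 2, 3] / [4, 6] / [5, 7]
  Insert 8 (step 8): P = [2, 3, 7, 8] / [4, 6] / [5, 9];  Q = [1, 2, 3, 8] / [4, 6] / [5, 7]
  Insert 1 (step 9): P = [1, 3, 7, 8] / [2, 6] / [4, 9] / [5];  Q = [1, 2, 3, 8] / [4, 6] / [5, 7] / [9]
Final shape: (4, 2, 2, 1).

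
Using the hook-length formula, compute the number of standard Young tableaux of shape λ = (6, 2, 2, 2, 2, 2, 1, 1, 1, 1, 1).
# SYT of shape (6, 2, 2, 2, 2, 2, 1, 1, 1, 1, 1) = 16665831

Hook-length formula: f^λ = n! / Π hook(c), product over all cells c of the Young diagram. For λ = (6, 2, 2, 2, 2, 2, 1, 1, 1, 1, 1), n = 21 boxes. Hook lengths by row (left-to-right, top-to-bottom): [16, 10, 4, 3, 2, 1]; [11, 5]; [10, 4]; [9, 3]; [8, 2]; [7, 1]; [5]; [4]; [3]; [2]; [1]. Product of hooks = 3065610240000. So f^λ = 21! / 3065610240000 = 51090942171709440000 / 3065610240000 = 16665831.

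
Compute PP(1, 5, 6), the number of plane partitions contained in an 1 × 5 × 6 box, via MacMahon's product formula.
PP(1, 5, 6) = 462

Evaluate the triple product over i = 1..1, j = 1..5, k = 1..6. The factors are (2/1) · (3/2) · (4/3) · (5/4) · (6/5) · (7/6) · (3/2) · (4/3) · … (30 factors total). The numerators and denominators telescope so the product is an integer; carrying out the multiplication exactly gives PP(1, 5, 6) = 462.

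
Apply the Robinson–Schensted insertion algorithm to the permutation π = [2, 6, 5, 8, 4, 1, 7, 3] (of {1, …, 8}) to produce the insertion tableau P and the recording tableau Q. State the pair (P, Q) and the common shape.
P = [1, 3, 7] / [2, 4] / [5, 8] / [6];  Q = [1, 2, 4] / [3, 7] / [5, 8] / [6];  common shape = (3, 2, 2, 1)

Row-insert the values π_1, π_2, … into P one at a time, bumping the leftmost entry strictly greater than the inserted value down to the next row. The recording tableau Q records, in position (i, j), the step at which that cell was added to P.
  Insert 2 (step 1): P = [2];  Q = [1]
  Insert 6 (step 2): P = [2, 6];  Q = [1, 2]
  Insert 5 (step 3): P = [2, 5] / [6];  Q = [1, 2] / [3]
  Insert 8 (step 4): P = [2, 5, 8] / [6];  Q = [1, 2, 4] / [3]
  Insert 4 (step 5): P = [2, 4, 8] / [5] / [6];  Q = [1, 2, 4] / [3] / [5]
  Insert 1 (step 6): P = [1, 4, 8] / [2] / [5] / [6];  Q = [1, 2, 4] / [3] / [5] / [6]
  Insert 7 (step 7): P = [1, 4, 7] / [2, 8] / [5] / [6];  Q = [1, 2, 4] / [3, 7] / [5] / [6]
  Insert 3 (step 8): P = [1, 3, 7] / [2, 4] / [5, 8] / [6];  Q = [1, 2, 4] / [3, 7] / [5, 8] / [6]
Final shape: (3, 2, 2, 1).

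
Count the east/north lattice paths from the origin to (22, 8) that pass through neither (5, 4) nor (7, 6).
Number of paths = 4968255

Inclusion–exclusion. Total paths: C(30, 22) = 5852925. Through P₁: C(9, 5)·C(21, 17) = 754110. Through P₂: C(13, 7)·C(17, 15) = 233376. Since P₁ is strictly southwest of P₂, a monotone path through both must visit P₁ then P₂; paths through both = C(9, 5)·C(4, 2)·C(17, 15) = 102816. Avoid both = 5852925 − 754110 − 233376 + 102816 = 4968255.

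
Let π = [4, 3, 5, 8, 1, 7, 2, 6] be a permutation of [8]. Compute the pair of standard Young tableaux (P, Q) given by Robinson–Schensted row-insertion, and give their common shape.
P = [1, 2, 6] / [3, 5, 7] / [4, 8];  Q = [1, 3, 4] / [2, 6, 8] / [5, 7];  common shape = (3, 3, 2)

Row-insert the values π_1, π_2, … into P one at a time, bumping the leftmost entry strictly greater than the inserted value down to the next row. The recording tableau Q records, in position (i, j), the step at which that cell was added to P.
  Insert 4 (step 1): P = [4];  Q = [1]
  Insert 3 (step 2): P = [3] / [4];  Q = [1] / [2]
  Insert 5 (step 3): P = [3, 5] / [4];  Q = [1, 3] / [2]
  Insert 8 (step 4): P = [3, 5, 8] / [4];  Q = [1, 3, 4] / [2]
  Insert 1 (step 5): P = [1, 5, 8] / [3] / [4];  Q = [1, 3, 4] / [2] / [5]
  Insert 7 (step 6): P = [1, 5, 7] / [3, 8] / [4];  Q = [1, 3, 4] / [2, 6] / [5]
  Insert 2 (step 7): P = [1, 2, 7] / [3, 5] / [4, 8];  Q = [1, 3, 4] / [2, 6] / [5, 7]
  Insert 6 (step 8): P = [1, 2, 6] / [3, 5, 7] / [4, 8];  Q = [1, 3, 4] / [2, 6, 8] / [5, 7]
Final shape: (3, 3, 2).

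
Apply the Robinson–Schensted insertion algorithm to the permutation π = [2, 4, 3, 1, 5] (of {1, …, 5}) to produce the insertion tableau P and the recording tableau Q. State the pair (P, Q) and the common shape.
P = [1, 3, 5] / [2] / [4];  Q = [1, 2, 5] / [3] / [4];  common shape = (3, 1, 1)

Row-insert the values π_1, π_2, … into P one at a time, bumping the leftmost entry strictly greater than the inserted value down to the next row. The recording tableau Q records, in position (i, j), the step at which that cell was added to P.
  Insert 2 (step 1): P = [2];  Q = [1]
  Insert 4 (step 2): P = [2, 4];  Q = [1, 2]
  Insert 3 (step 3): P = [2, 3] / [4];  Q = [1, 2] / [3]
  Insert 1 (step 4): P = [1, 3] / [2] / [4];  Q = [1, 2] / [3] / [4]
  Insert 5 (step 5): P = [1, 3, 5] / [2] / [4];  Q = [1, 2, 5] / [3] / [4]
Final shape: (3, 1, 1).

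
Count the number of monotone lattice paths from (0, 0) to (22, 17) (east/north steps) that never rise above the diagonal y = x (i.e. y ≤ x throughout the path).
Number of paths = 13309856820

By the reflection principle (André's argument), the number of monotone paths to (22, 17) with n ≤ m that never go above y = x is C(39, 22) − C(39, 23) = 51021117810 − 37711260990 = 13309856820.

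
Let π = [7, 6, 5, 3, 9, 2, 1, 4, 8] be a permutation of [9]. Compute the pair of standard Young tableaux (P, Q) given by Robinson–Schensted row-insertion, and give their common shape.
P = [1, 4, 8] / [2, 9] / [3] / [5] / [6] / [7];  Q = [1, 5, 9] / [2, 8] / [3] / [4] / [6] / [7];  common shape = (3, 2, 1, 1, 1, 1)

Row-insert the values π_1, π_2, … into P one at a time, bumping the leftmost entry strictly greater than the inserted value down to the next row. The recording tableau Q records, in position (i, j), the step at which that cell was added to P.
  Insert 7 (step 1): P = [7];  Q = [1]
  Insert 6 (step 2): P = [6] / [7];  Q = [1] / [2]
  Insert 5 (step 3): P = [5] / [6] / [7];  Q = [1] / [2] / [3]
  Insert 3 (step 4): P = [3] / [5] / [6] / [7];  Q = [1] / [2] / [3] / [4]
  Insert 9 (step 5): P = [3, 9] / [5] / [6] / [7];  Q = [1, 5] / [2] / [3] / [4]
  Insert 2 (step 6): P = [2, 9] / [3] / [5] / [6] / [7];  Q = [1, 5] / [2] / [3] / [4] / [6]
  Insert 1 (step 7): P = [1, 9] / [2] / [3] / [5] / [6] / [7];  Q = [1, 5] / [2] / [3] / [4] / [6] / [7]
  Insert 4 (step 8): P = [1, 4] / [2, 9] / [3] / [5] / [6] / [7];  Q = [1, 5] / [2, 8] / [3] / [4] / [6] / [7]
  Insert 8 (step 9): P = [1, 4, 8] / [2, 9] / [3] / [5] / [6] / [7];  Q = [1, 5, 9] / [2, 8] / [3] / [4] / [6] / [7]
Final shape: (3, 2, 1, 1, 1, 1).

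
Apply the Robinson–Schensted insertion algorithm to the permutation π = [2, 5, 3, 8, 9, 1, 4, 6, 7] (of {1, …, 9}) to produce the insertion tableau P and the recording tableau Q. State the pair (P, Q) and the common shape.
P = [1, 3, 4, 6, 7] / [2, 8, 9] / [5];  Q = [1, 2, 4, 5, 9] / [3, 7, 8] / [6];  common shape = (5, 3, 1)

Row-insert the values π_1, π_2, … into P one at a time, bumping the leftmost entry strictly greater than the inserted value down to the next row. The recording tableau Q records, in position (i, j), the step at which that cell was added to P.
  Insert 2 (step 1): P = [2];  Q = [1]
  Insert 5 (step 2): P = [2, 5];  Q = [1, 2]
  Insert 3 (step 3): P = [2, 3] / [5];  Q = [1, 2] / [3]
  Insert 8 (step 4): P = [2, 3, 8] / [5];  Q = [1, 2, 4] / [3]
  Insert 9 (step 5): P = [2, 3, 8, 9] / [5];  Q = [1, 2, 4, 5] / [3]
  Insert 1 (step 6): P = [1, 3, 8, 9] / [2] / [5];  Q = [1, 2, 4, 5] / [3] / [6]
  Insert 4 (step 7): P = [1, 3, 4, 9] / [2, 8] / [5];  Q = [1, 2, 4, 5] / [3, 7] / [6]
  Insert 6 (step 8): P = [1, 3, 4, 6] / [2, 8, 9] / [5];  Q = [1, 2, 4, 5] / [3, 7, 8] / [6]
  Insert 7 (step 9): P = [1, 3, 4, 6, 7] / [2, 8, 9] / [5];  Q = [1, 2, 4, 5, 9] / [3, 7, 8] / [6]
Final shape: (5, 3, 1).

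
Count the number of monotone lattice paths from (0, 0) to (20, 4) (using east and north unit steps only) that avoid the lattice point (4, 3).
Number of paths = 10031

Total paths from (0, 0) to (20, 4): C(24, 20) = 10626. Paths through (4, 3): (paths (0, 0) → (4, 3)) × (paths (4, 3) → (20, 4)) = C(7, 4) · C(17, 16) = 35 · 17 = 595. Avoidance count = 10626 − 595 = 10031.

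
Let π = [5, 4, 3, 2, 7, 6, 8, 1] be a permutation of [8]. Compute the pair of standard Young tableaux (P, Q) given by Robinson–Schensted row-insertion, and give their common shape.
P = [1, 6, 8] / [2, 7] / [3] / [4] / [5];  Q = [1, 5, 7] / [2, 6] / [3] / [4] / [8];  common shape = (3, 2, 1, 1, 1)

Row-insert the values π_1, π_2, … into P one at a time, bumping the leftmost entry strictly greater than the inserted value down to the next row. The recording tableau Q records, in position (i, j), the step at which that cell was added to P.
  Insert 5 (step 1): P = [5];  Q = [1]
  Insert 4 (step 2): P = [4] / [5];  Q = [1] / [2]
  Insert 3 (step 3): P = [3] / [4] / [5];  Q = [1] / [2] / [3]
  Insert 2 (step 4): P = [2] / [3] / [4] / [5];  Q = [1] / [2] / [3] / [4]
  Insert 7 (step 5): P = [2, 7] / [3] / [4] / [5];  Q = [1, 5] / [2] / [3] / [4]
  Insert 6 (step 6): P = [2, 6] / [3, 7] / [4] / [5];  Q = [1, 5] / [2, 6] / [3] / [4]
  Insert 8 (step 7): P = [2, 6, 8] / [3, 7] / [4] / [5];  Q = [1, 5, 7] / [2, 6] / [3] / [4]
  Insert 1 (step 8): P = [1, 6, 8] / [2, 7] / [3] / [4] / [5];  Q = [1, 5, 7] / [2, 6] / [3] / [4] / [8]
Final shape: (3, 2, 1, 1, 1).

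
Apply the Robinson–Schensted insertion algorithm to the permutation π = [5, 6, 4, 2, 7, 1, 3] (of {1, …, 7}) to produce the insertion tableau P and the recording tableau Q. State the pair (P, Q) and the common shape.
P = [1, 3, 7] / [2, 6] / [4] / [5];  Q = [1, 2, 5] / [3, 7] / [4] / [6];  common shape = (3, 2, 1, 1)

Row-insert the values π_1, π_2, … into P one at a time, bumping the leftmost entry strictly greater than the inserted value down to the next row. The recording tableau Q records, in position (i, j), the step at which that cell was added to P.
  Insert 5 (step 1): P = [5];  Q = [1]
  Insert 6 (step 2): P = [5, 6];  Q = [1, 2]
  Insert 4 (step 3): P = [4, 6] / [5];  Q = [1, 2] / [3]
  Insert 2 (step 4): P = [2, 6] / [4] / [5];  Q = [1, 2] / [3] / [4]
  Insert 7 (step 5): P = [2, 6, 7] / [4] / [5];  Q = [1, 2, 5] / [3] / [4]
  Insert 1 (step 6): P = [1, 6, 7] / [2] / [4] / [5];  Q = [1, 2, 5] / [3] / [4] / [6]
  Insert 3 (step 7): P = [1, 3, 7] / [2, 6] / [4] / [5];  Q = [1, 2, 5] / [3, 7] / [4] / [6]
Final shape: (3, 2, 1, 1).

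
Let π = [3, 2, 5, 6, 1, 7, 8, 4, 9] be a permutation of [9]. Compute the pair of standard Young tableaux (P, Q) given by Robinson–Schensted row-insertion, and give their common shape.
P = [1, 4, 6, 7, 8, 9] / [2, 5] / [3];  Q = [1, 3, 4, 6, 7, 9] / [2, 8] / [5];  common shape = (6, 2, 1)

Row-insert the values π_1, π_2, … into P one at a time, bumping the leftmost entry strictly greater than the inserted value down to the next row. The recording tableau Q records, in position (i, j), the step at which that cell was added to P.
  Insert 3 (step 1): P = [3];  Q = [1]
  Insert 2 (step 2): P = [2] / [3];  Q = [1] / [2]
  Insert 5 (step 3): P = [2, 5] / [3];  Q = [1, 3] / [2]
  Insert 6 (step 4): P = [2, 5, 6] / [3];  Q = [1, 3, 4] / [2]
  Insert 1 (step 5): P = [1, 5, 6] / [2] / [3];  Q = [1, 3, 4] / [2] / [5]
  Insert 7 (step 6): P = [1, 5, 6, 7] / [2] / [3];  Q = [1, 3, 4, 6] / [2] / [5]
  Insert 8 (step 7): P = [1, 5, 6, 7, 8] / [2] / [3];  Q = [1, 3, 4, 6, 7] / [2] / [5]
  Insert 4 (step 8): P = [1, 4, 6, 7, 8] / [2, 5] / [3];  Q = [1, 3, 4, 6, 7] / [2, 8] / [5]
  Insert 9 (step 9): P = [1, 4, 6, 7, 8, 9] / [2, 5] / [3];  Q = [1, 3, 4, 6, 7, 9] / [2, 8] / [5]
Final shape: (6, 2, 1).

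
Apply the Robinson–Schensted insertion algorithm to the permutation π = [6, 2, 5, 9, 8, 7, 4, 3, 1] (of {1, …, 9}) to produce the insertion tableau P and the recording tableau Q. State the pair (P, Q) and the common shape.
P = [1, 3, 7] / [2, 8] / [4] / [5] / [6] / [9];  Q = [1, 3, 4] / [2, 5] / [6] / [7] / [8] / [9];  common shape = (3, 2, 1, 1, 1, 1)

Row-insert the values π_1, π_2, … into P one at a time, bumping the leftmost entry strictly greater than the inserted value down to the next row. The recording tableau Q records, in position (i, j), the step at which that cell was added to P.
  Insert 6 (step 1): P = [6];  Q = [1]
  Insert 2 (step 2): P = [2] / [6];  Q = [1] / [2]
  Insert 5 (step 3): P = [2, 5] / [6];  Q = [1, 3] / [2]
  Insert 9 (step 4): P = [2, 5, 9] / [6];  Q = [1, 3, 4] / [2]
  Insert 8 (step 5): P = [2, 5, 8] / [6, 9];  Q = [1, 3, 4] / [2, 5]
  Insert 7 (step 6): P = [2, 5, 7] / [6, 8] / [9];  Q = [1, 3, 4] / [2, 5] / [6]
  Insert 4 (step 7): P = [2, 4, 7] / [5, 8] / [6] / [9];  Q = [1, 3, 4] / [2, 5] / [6] / [7]
  Insert 3 (step 8): P = [2, 3, 7] / [4, 8] / [5] / [6] / [9];  Q = [1, 3, 4] / [2, 5] / [6] / [7] / [8]
  Insert 1 (step 9): P = [1, 3, 7] / [2, 8] / [4] / [5] / [6] / [9];  Q = [1, 3, 4] / [2, 5] / [6] / [7] / [8] / [9]
Final shape: (3, 2, 1, 1, 1, 1).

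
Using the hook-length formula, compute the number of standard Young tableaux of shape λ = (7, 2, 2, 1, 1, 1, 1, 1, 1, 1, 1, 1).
# SYT of shape (7, 2, 2, 1, 1, 1, 1, 1, 1, 1, 1, 1) = 1469650

Hook-length formula: f^λ = n! / Π hook(c), product over all cells c of the Young diagram. For λ = (7, 2, 2, 1, 1, 1, 1, 1, 1, 1, 1, 1), n = 20 boxes. Hook lengths by row (left-to-right, top-to-bottom): [18, 8, 5, 4, 3, 2, 1]; [12, 2]; [11, 1]; [9]; [8]; [7]; [6]; [5]; [4]; [3]; [2]; [1]. Product of hooks = 1655429529600. So f^λ = 20! / 1655429529600 = 2432902008176640000 / 1655429529600 = 1469650.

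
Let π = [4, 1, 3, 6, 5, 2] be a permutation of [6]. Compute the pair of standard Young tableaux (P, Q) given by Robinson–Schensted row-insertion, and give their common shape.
P = [1, 2, 5] / [3, 6] / [4];  Q = [1, 3, 4] / [2, 5] / [6];  common shape = (3, 2, 1)

Row-insert the values π_1, π_2, … into P one at a time, bumping the leftmost entry strictly greater than the inserted value down to the next row. The recording tableau Q records, in position (i, j), the step at which that cell was added to P.
  Insert 4 (step 1): P = [4];  Q = [1]
  Insert 1 (step 2): P = [1] / [4];  Q = [1] / [2]
  Insert 3 (step 3): P = [1, 3] / [4];  Q = [1, 3] / [2]
  Insert 6 (step 4): P = [1, 3, 6] / [4];  Q = [1, 3, 4] / [2]
  Insert 5 (step 5): P = [1, 3, 5] / [4, 6];  Q = [1, 3, 4] / [2, 5]
  Insert 2 (step 6): P = [1, 2, 5] / [3, 6] / [4];  Q = [1, 3, 4] / [2, 5] / [6]
Final shape: (3, 2, 1).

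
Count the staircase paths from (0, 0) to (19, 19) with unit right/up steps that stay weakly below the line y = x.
C_19 = 1767263190

These NE paths below the diagonal are counted by the Catalan number C_n = (1/(n + 1)) · C(2n, n). For n = 19: C_19 = (1/20) · C(38, 19) = 35345263800/20 = 1767263190.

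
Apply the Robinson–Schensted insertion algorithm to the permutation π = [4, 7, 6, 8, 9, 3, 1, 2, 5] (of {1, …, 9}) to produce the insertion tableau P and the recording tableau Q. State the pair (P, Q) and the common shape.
P = [1, 2, 5, 9] / [3, 6, 8] / [4] / [7];  Q = [1, 2, 4, 5] / [3, 8, 9] / [6] / [7];  common shape = (4, 3, 1, 1)

Row-insert the values π_1, π_2, … into P one at a time, bumping the leftmost entry strictly greater than the inserted value down to the next row. The recording tableau Q records, in position (i, j), the step at which that cell was added to P.
  Insert 4 (step 1): P = [4];  Q = [1]
  Insert 7 (step 2): P = [4, 7];  Q = [1, 2]
  Insert 6 (step 3): P = [4, 6] / [7];  Q = [1, 2] / [3]
  Insert 8 (step 4): P = [4, 6, 8] / [7];  Q = [1, 2, 4] / [3]
  Insert 9 (step 5): P = [4, 6, 8, 9] / [7];  Q = [1, 2, 4, 5] / [3]
  Insert 3 (step 6): P = [3, 6, 8, 9] / [4] / [7];  Q = [1, 2, 4, 5] / [3] / [6]
  Insert 1 (step 7): P = [1, 6, 8, 9] / [3] / [4] / [7];  Q = [1, 2, 4, 5] / [3] / [6] / [7]
  Insert 2 (step 8): P = [1, 2, 8, 9] / [3, 6] / [4] / [7];  Q = [1, 2, 4, 5] / [3, 8] / [6] / [7]
  Insert 5 (step 9): P = [1, 2, 5, 9] / [3, 6, 8] / [4] / [7];  Q = [1, 2, 4, 5] / [3, 8, 9] / [6] / [7]
Final shape: (4, 3, 1, 1).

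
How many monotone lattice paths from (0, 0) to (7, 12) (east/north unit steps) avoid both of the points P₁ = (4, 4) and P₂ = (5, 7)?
Number of paths = 28086

Inclusion–exclusion. Total paths: C(19, 7) = 50388. Through P₁: C(8, 4)·C(11, 3) = 11550. Through P₂: C(12, 5)·C(7, 2) = 16632. Since P₁ is strictly southwest of P₂, a monotone path through both must visit P₁ then P₂; paths through both = C(8, 4)·C(4, 1)·C(7, 2) = 5880. Avoid both = 50388 − 11550 − 16632 + 5880 = 28086.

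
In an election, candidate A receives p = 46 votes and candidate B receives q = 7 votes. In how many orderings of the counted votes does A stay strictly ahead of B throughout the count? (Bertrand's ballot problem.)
Strict-lead orderings = 113426040

Total orderings of the 53 votes with 46 for A: C(53, 46) = 154143080. By the Bertrand ballot formula (Cycle Lemma / reflection principle), the number of orderings in which A is strictly ahead of B throughout is (p − q)/(p + q) · C(p + q, p) = (46 − 7)/(46 + 7) · 154143080 = 113426040.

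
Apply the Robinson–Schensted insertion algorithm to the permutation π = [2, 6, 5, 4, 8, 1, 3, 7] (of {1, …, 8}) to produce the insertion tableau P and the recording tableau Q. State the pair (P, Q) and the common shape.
P = [1, 3, 7] / [2, 4, 8] / [5] / [6];  Q = [1, 2, 5] / [3, 7, 8] / [4] / [6];  common shape = (3, 3, 1, 1)

Row-insert the values π_1, π_2, … into P one at a time, bumping the leftmost entry strictly greater than the inserted value down to the next row. The recording tableau Q records, in position (i, j), the step at which that cell was added to P.
  Insert 2 (step 1): P = [2];  Q = [1]
  Insert 6 (step 2): P = [2, 6];  Q = [1, 2]
  Insert 5 (step 3): P = [2, 5] / [6];  Q = [1, 2] / [3]
  Insert 4 (step 4): P = [2, 4] / [5] / [6];  Q = [1, 2] / [3] / [4]
  Insert 8 (step 5): P = [2, 4, 8] / [5] / [6];  Q = [1, 2, 5] / [3] / [4]
  Insert 1 (step 6): P = [1, 4, 8] / [2] / [5] / [6];  Q = [1, 2, 5] / [3] / [4] / [6]
  Insert 3 (step 7): P = [1, 3, 8] / [2, 4] / [5] / [6];  Q = [1, 2, 5] / [3, 7] / [4] / [6]
  Insert 7 (step 8): P = [1, 3, 7] / [2, 4, 8] / [5] / [6];  Q = [1, 2, 5] / [3, 7, 8] / [4] / [6]
Final shape: (3, 3, 1, 1).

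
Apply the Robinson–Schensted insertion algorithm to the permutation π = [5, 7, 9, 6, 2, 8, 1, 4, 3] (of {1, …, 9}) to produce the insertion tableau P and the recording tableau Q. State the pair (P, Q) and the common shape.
P = [1, 3, 8] / [2, 4] / [5, 6] / [7, 9];  Q = [1, 2, 3] / [4, 6] / [5, 8] / [7, 9];  common shape = (3, 2, 2, 2)

Row-insert the values π_1, π_2, … into P one at a time, bumping the leftmost entry strictly greater than the inserted value down to the next row. The recording tableau Q records, in position (i, j), the step at which that cell was added to P.
  Insert 5 (step 1): P = [5];  Q = [1]
  Insert 7 (step 2): P = [5, 7];  Q = [1, 2]
  Insert 9 (step 3): P = [5, 7, 9];  Q = [1, 2, 3]
  Insert 6 (step 4): P = [5, 6, 9] / [7];  Q = [1, 2, 3] / [4]
  Insert 2 (step 5): P = [2, 6, 9] / [5] / [7];  Q = [1, 2, 3] / [4] / [5]
  Insert 8 (step 6): P = [2, 6, 8] / [5, 9] / [7];  Q = [1, 2, 3] / [4, 6] / [5]
  Insert 1 (step 7): P = [1, 6, 8] / [2, 9] / [5] / [7];  Q = [1, 2, 3] / [4, 6] / [5] / [7]
  Insert 4 (step 8): P = [1, 4, 8] / [2, 6] / [5, 9] / [7];  Q = [1, 2, 3] / [4, 6] / [5, 8] / [7]
  Insert 3 (step 9): P = [1, 3, 8] / [2, 4] / [5, 6] / [7, 9];  Q = [1, 2, 3] / [4, 6] / [5, 8] / [7, 9]
Final shape: (3, 2, 2, 2).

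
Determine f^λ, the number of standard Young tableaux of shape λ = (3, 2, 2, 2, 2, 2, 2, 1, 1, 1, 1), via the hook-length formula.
# SYT of shape (3, 2, 2, 2, 2, 2, 2, 1, 1, 1, 1) = 203490

Hook-length formula: f^λ = n! / Π hook(c), product over all cells c of the Young diagram. For λ = (3, 2, 2, 2, 2, 2, 2, 1, 1, 1, 1), n = 19 boxes. Hook lengths by row (left-to-right, top-to-bottom): [13, 8, 1]; [11, 6]; [10, 5]; [9, 4]; [8, 3]; [7, 2]; [6, 1]; [4]; [3]; [2]; [1]. Product of hooks = 597793996800. So f^λ = 19! / 597793996800 = 121645100408832000 / 597793996800 = 203490.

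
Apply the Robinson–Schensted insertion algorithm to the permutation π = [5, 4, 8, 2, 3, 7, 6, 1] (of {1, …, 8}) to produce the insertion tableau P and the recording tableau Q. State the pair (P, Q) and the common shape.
P = [1, 3, 6] / [2, 7] / [4, 8] / [5];  Q = [1, 3, 6] / [2, 5] / [4, 7] / [8];  common shape = (3, 2, 2, 1)

Row-insert the values π_1, π_2, … into P one at a time, bumping the leftmost entry strictly greater than the inserted value down to the next row. The recording tableau Q records, in position (i, j), the step at which that cell was added to P.
  Insert 5 (step 1): P = [5];  Q = [1]
  Insert 4 (step 2): P = [4] / [5];  Q = [1] / [2]
  Insert 8 (step 3): P = [4, 8] / [5];  Q = [1, 3] / [2]
  Insert 2 (step 4): P = [2, 8] / [4] / [5];  Q = [1, 3] / [2] / [4]
  Insert 3 (step 5): P = [2, 3] / [4, 8] / [5];  Q = [1, 3] / [2, 5] / [4]
  Insert 7 (step 6): P = [2, 3, 7] / [4, 8] / [5];  Q = [1, 3, 6] / [2, 5] / [4]
  Insert 6 (step 7): P = [2, 3, 6] / [4, 7] / [5, 8];  Q = [1, 3, 6] / [2, 5] / [4, 7]
  Insert 1 (step 8): P = [1, 3, 6] / [2, 7] / [4, 8] / [5];  Q = [1, 3, 6] / [2, 5] / [4, 7] / [8]
Final shape: (3, 2, 2, 1).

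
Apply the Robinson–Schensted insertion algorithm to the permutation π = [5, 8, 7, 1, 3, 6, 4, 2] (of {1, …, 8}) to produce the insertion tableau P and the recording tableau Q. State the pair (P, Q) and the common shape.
P = [1, 2, 4] / [3, 6] / [5] / [7] / [8];  Q = [1, 2, 6] / [3, 5] / [4] / [7] / [8];  common shape = (3, 2, 1, 1, 1)

Row-insert the values π_1, π_2, … into P one at a time, bumping the leftmost entry strictly greater than the inserted value down to the next row. The recording tableau Q records, in position (i, j), the step at which that cell was added to P.
  Insert 5 (step 1): P = [5];  Q = [1]
  Insert 8 (step 2): P = [5, 8];  Q = [1, 2]
  Insert 7 (step 3): P = [5, 7] / [8];  Q = [1, 2] / [3]
  Insert 1 (step 4): P = [1, 7] / [5] / [8];  Q = [1, 2] / [3] / [4]
  Insert 3 (step 5): P = [1, 3] / [5, 7] / [8];  Q = [1, 2] / [3, 5] / [4]
  Insert 6 (step 6): P = [1, 3, 6] / [5, 7] / [8];  Q = [1, 2, 6] / [3, 5] / [4]
  Insert 4 (step 7): P = [1, 3, 4] / [5, 6] / [7] / [8];  Q = [1, 2, 6] / [3, 5] / [4] / [7]
  Insert 2 (step 8): P = [1, 2, 4] / [3, 6] / [5] / [7] / [8];  Q = [1, 2, 6] / [3, 5] / [4] / [7] / [8]
Final shape: (3, 2, 1, 1, 1).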